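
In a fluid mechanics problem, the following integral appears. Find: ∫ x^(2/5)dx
Power rule: ∫ x^(2/5) dx=x^(7/5)/(7/5)+C

Answer: (5/7)·x^(7/5)+C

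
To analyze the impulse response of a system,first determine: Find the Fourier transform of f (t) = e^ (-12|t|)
Using the standard pair: F{e^(-a|t|)}=2a/(a^2+omega^2)
With a=12: F(omega)=24/(144+omega^2)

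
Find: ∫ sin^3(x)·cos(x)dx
Let u=sin(x), du=cos(x) dx
∫ u^3 du=u^4/4+C

Answer: sin^4(x)/4+C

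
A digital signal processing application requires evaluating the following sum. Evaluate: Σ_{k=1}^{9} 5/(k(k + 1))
Partial fractions: 5/(k(k + 1)) = 5/k - 5/(k + 1)
Telescoping sum: 5(1 - 1/10) = 5·9/10

Answer: 9/2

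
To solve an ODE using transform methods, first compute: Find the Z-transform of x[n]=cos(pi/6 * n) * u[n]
Z{cos(w0 * n) * u[n]} = z(z - cos(w0))/(z^2-2z * cos(w0)+1)
With w0 = pi/6: X(z) = z(z - cos(pi/6))/(z^2-2z * cos(pi/6)+1)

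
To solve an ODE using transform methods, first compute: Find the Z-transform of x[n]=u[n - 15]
Using the time-shift property: Z{u[n-15]}=z^(-15) * z/(z-1)
=z^(-14)/(z-1)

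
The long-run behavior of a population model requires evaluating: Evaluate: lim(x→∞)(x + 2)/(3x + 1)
Divide numerator and denominator by x:
lim (1+2/x)/(3+1/x) = 1/3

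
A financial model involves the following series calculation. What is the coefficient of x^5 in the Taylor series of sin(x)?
sin(x)=Σ (-1)^k x^(2k+1)/(2k+1)!
For x^5: (-1)^2/5!=1/120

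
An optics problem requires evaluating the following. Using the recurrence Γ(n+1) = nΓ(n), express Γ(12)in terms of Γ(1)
Γ(12) = 11Γ(11) = 11·10Γ(10) = ... = 11!·Γ(1) = 39916800·Γ(1)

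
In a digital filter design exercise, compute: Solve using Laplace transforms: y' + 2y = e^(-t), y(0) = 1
Take L: sY - 1+2Y=1/(s+1)
Y(s+2)=1/(s+1)+1
Y=1/((s+1)(s+2))+1/(s+2)
Partial fractions: 1/((s+1)(s+2))=1/(s+1)-1/(s+2)
So Y=1/(s+1)
Inverse Laplace transform (L^(-1){1/(s+1)}=e^(-t), L^(-1){1/(s+2)}=e^(-2t)):

Answer: y(t)=1·e^(-t)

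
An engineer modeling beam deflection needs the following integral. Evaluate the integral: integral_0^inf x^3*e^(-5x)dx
This is a Gamma integral. Substitute u=5x (du=5 dx):
integral_0^inf x^3*e^(-5x) dx=(1/5^4) integral_0^inf u^3*e^(-u) du
=Gamma(4)/5^4=3!/5^4=6/625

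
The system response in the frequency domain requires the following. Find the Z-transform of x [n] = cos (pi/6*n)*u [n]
Z{cos(w0 * n) * u[n]} = z(z - cos(w0))/(z^2-2z * cos(w0)+1)
With w0 = pi/6: X(z) = z(z - cos(pi/6))/(z^2-2z * cos(pi/6)+1)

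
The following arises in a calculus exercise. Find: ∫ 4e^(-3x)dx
Since d/dx[e^(-3x)] = -3e^(-3x), we get -4/3 e^(-3x) + C

Answer: (-4/3)e^(-3x) + C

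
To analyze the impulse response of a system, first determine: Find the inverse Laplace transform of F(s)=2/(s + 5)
L^(-1){2/(s-a)}=c·e^(at)
Here a=-5, c=2

Answer: 2e^(-5t)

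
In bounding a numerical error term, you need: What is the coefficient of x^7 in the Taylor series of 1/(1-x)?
1/(1-x) = Σ x^n for |x|<1
All coefficients are 1

Answer: 1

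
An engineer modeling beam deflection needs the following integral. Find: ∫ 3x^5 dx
Using power rule: ∫ 3x^5 dx=3/6 x^6+C=(1/2)x^6+C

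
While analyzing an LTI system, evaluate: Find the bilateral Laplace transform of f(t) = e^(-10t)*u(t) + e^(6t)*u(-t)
For e^(-10t)*u(t): L = 1/(s+10), Re(s) > -10
For e^(6t)*u(-t): L = -1/(s-6), Re(s) < 6
Combined: F(s) = 1/(s+10)-1/(s-6), -10 < Re(s) < 6

Answer: 1/(s+10)-1/(s-6), ROC: -10 < Re(s) < 6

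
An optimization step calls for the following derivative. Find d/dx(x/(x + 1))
Quotient rule: (f/g)' = (f'g - fg')/g²
f = x, f' = 1
g = x+1, g' = 1

Answer: (1·(x+1) - x)/(x+1)²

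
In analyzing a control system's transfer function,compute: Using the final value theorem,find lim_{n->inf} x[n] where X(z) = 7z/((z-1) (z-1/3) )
Final value theorem: lim x[n]=lim_{z->1} (z-1) * X(z)
(z-1) * X(z)=7z/(z-1/3)
As z->1: 7/(1-1/3)=7/(2/3)=21/2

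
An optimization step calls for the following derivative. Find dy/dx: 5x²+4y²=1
Differentiate: 10x+8y·(dy/dx)=0
dy/dx=-10x/(8y)=-(5/4)·(x/y)

Answer: dy/dx=-(5/4)·(x/y)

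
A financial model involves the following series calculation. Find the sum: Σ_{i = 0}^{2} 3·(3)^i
Geometric series: S=a(1 - r^n)/(1 - r)
a=3, r=3, n=3
S=3(1-27)/-2=39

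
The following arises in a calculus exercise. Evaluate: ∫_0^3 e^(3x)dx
Antiderivative: (1/3)e^(3x)
Evaluate: (1/3)(e^9 - 1)

Answer: (e^9 - 1)/3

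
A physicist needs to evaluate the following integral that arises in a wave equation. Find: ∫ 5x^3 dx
Using power rule: ∫ 5x^3 dx = 5/4 x^4+C = (5/4)x^4+C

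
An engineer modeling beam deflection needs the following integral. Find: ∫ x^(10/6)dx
Power rule: ∫ x^(5/3) dx=x^(8/3)/(8/3)+C

Answer: (3/8)·x^(8/3)+C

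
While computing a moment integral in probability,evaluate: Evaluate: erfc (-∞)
erfc(x)=1 - erf(x); erfc(-∞)=1 - erf(-∞)=1 - (-1)=2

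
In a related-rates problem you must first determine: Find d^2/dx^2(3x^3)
Apply power rule 2 times:
d^1: 9x^2
d^2: 18x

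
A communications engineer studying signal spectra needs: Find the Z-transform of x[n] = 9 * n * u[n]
Z{n*u[n]} = z/(z-1)^2
By linearity: Z{9*n*u[n]} = 9z/(z-1)^2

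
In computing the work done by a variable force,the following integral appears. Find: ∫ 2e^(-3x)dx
Since d/dx[e^(-3x)] = -3e^(-3x), we get -2/3 e^(-3x) + C

Answer: (-2/3)e^(-3x) + C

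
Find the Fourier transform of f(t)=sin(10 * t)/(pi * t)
sin(W*t)/(pi*t) = (W/pi)*sinc(W*t/pi) is the impulse response of the ideal low-pass filter with cutoff W (here W = 10).
Its Fourier transform is a rectangular function:
F(omega) = 1 for |omega| < 10, 0 otherwise

Answer: rect(omega/20) [i.e., 1 for |omega| < 10, 0 otherwise]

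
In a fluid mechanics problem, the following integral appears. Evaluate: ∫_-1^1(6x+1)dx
Step 1: Find antiderivative F(x) = 3x^2 + x
Step 2: F(1) - F(-1) = 4 - (2) = 2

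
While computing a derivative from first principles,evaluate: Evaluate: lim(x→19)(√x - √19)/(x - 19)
Multiply by conjugate (√x+√19)/(√x+√19):
= (x - 19)/((x - 19)(√x+√19)) = 1/(√x+√19)
As x → 19: 1/(2√19)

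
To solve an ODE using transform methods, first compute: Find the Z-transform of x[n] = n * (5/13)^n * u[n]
Using the property Z{n*a^n*u[n]} = az/(z-a)^2
With a = 5/13: X(z) = (5/13)z/(z - 5/13)^2, |z| > 5/13

Answer: (5/13)z/(z - 5/13)^2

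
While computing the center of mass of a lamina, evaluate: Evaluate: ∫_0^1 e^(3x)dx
Antiderivative: (1/3)e^(3x)
Evaluate: (1/3)(e^3-1)

Answer: (e^3-1)/3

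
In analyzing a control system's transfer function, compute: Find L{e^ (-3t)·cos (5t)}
First shifting: L{e^(at)f(t)}=F(s-a)
L{cos(5t)}=s/(s²+25)
Shift: (s+3)/((s+3)²+25)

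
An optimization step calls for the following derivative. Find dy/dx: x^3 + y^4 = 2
Differentiate: 3x^2+4y^3·(dy/dx)=0
dy/dx=-3x^2/(4y^3)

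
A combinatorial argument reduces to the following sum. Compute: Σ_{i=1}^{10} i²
Using formula: Σ i^2=n(n+1)(2n+1)/6=10·11·21/6=385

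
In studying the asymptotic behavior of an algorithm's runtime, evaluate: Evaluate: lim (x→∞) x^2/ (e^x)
Apply L'Hôpital 2 times (∞/∞ each time):
Eventually get 2!/(e^x) → 0

Answer: 0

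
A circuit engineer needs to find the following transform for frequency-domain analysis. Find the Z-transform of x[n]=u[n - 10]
Using the time-shift property: Z{u[n-10]}=z^(-10) * z/(z-1)
=z^(-9)/(z-1)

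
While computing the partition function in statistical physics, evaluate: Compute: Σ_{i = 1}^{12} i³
Using formula: Σ i^3=[n(n+1)/2]²=[12·13/2]²=6084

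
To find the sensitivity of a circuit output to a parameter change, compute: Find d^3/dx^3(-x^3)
Apply power rule 3 times:
d^1: -3x^2
d^2: -6x
d^3: -6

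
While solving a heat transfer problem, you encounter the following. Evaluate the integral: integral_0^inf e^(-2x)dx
integral_0^inf e^(-2x) dx=[-1/2*e^(-2x)]_0^inf
=0 - (-1/2)=1/2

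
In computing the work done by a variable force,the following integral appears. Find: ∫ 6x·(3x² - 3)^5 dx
Let u = 3x² - 3, du = 6x dx
∫ u^5 du = u^6/6 + C

Answer: (3x² - 3)^6/6 + C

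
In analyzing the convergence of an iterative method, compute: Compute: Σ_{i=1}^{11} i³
Using formula: Σ i^3=[n(n + 1)/2]²=[11·12/2]²=4356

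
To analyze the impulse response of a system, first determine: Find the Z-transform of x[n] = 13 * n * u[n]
Z{n*u[n]}=z/(z-1)^2
By linearity: Z{13*n*u[n]}=13z/(z-1)^2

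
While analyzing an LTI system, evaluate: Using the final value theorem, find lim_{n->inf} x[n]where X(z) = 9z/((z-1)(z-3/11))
Final value theorem: lim x[n]=lim_{z->1} (z-1) * X(z)
(z-1) * X(z)=9z/(z-3/11)
As z->1: 9/(1 - 3/11)=9/(8/11)=99/8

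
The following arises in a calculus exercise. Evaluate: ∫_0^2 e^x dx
Antiderivative: e^x
Evaluate: (e^2 - 1)

Answer: e^2 - 1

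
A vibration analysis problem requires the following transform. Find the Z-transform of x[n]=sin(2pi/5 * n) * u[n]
Z{sin(w0 * n) * u[n]}=z * sin(w0)/(z^2-2z * cos(w0)+1)
With w0=2pi/5: X(z)=z * sin(2pi/5)/(z^2-2z * cos(2pi/5)+1)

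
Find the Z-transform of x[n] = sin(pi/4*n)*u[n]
Z{sin(w0*n)*u[n]} = z*sin(w0)/(z^2 - 2z*cos(w0) + 1)
With w0 = pi/4: X(z) = z*sin(pi/4)/(z^2 - 2z*cos(pi/4) + 1)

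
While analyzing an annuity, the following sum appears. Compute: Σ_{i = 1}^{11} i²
Using formula: Σ i^2=n(n+1)(2n+1)/6=11·12·23/6=506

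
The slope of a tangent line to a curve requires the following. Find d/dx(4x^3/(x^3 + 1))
Quotient rule: (f/g)' = (f'g - fg')/g²
f = 4x^3, f' = 12x^2
g = x^3+1, g' = 3x^2

Answer: (12x^2·(x^3+1)-12x^5)/(x^3+1)²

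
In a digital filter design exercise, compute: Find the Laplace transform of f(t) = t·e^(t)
L{t·e^(at)}=1/(s-a)²
L{t·e^(t)}=1/(s-1)²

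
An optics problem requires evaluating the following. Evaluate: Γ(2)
Γ(n)=(n-1)! for positive integers
Γ(2)=1!=1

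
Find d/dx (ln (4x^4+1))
Chain rule: d/dx[ln(u)]=u'/u where u=4x^4 + 1
u'=16x^3

Answer: (16x^3)/(4x^4 + 1)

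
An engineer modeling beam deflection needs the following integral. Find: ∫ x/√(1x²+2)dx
Let u = x² + 2, du = 2x dx
∫ (1/2)·u^(-1/2) du = √u + C

Answer: √(x² + 2) + C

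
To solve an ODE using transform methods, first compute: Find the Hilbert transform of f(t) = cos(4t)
The Hilbert transform shifts each frequency component by -pi/2.
H{cos(wt)} = sin(wt)
With w = 4: H{cos(4t)} = sin(4t)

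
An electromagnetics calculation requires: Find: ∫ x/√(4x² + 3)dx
Let u=4x²+3, du=8x dx
∫ (1/8)·u^(-1/2) du=√u/4+C

Answer: √(4x²+3)/4+C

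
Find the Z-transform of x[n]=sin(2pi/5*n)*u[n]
Z{sin(w0 * n) * u[n]} = z * sin(w0)/(z^2 - 2z * cos(w0) + 1)
With w0 = 2pi/5: X(z) = z * sin(2pi/5)/(z^2 - 2z * cos(2pi/5) + 1)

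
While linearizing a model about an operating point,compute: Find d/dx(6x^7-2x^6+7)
Power rule: d/dx(ax^n)=n·a·x^(n-1)
Term by term: 42·x^6 - 12·x^5

Answer: 42x^6 - 12x^5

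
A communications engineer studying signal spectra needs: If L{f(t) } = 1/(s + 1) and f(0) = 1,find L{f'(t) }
L{f'(t)} = s·F(s) - f(0) = s/(s + 1) - 1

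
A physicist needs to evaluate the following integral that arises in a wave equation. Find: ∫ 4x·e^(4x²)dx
Let u = 4x², du = 8x dx
∫ (1/2)e^u du = e^u/2 + C

Answer: e^(4x²)/2 + C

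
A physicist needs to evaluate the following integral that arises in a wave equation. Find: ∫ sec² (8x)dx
Since d/dx[tan(8x)] = 8sec²(8x), integral = tan(8x)/8+C

Answer: (1/8)tan(8x)+C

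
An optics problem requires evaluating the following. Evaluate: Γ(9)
Γ(n) = (n-1)! for positive integers
Γ(9) = 8! = 40320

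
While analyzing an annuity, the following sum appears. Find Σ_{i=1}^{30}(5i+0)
= 5·Σ i+0·30 = 5·465+0 = 2325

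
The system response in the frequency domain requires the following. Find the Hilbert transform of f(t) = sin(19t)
The Hilbert transform shifts each frequency component by -pi/2.
H{sin(wt)} = -cos(wt)
With w = 19: H{sin(19t)} = -cos(19t)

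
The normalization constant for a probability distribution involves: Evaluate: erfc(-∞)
erfc(x) = 1 - erf(x); erfc(-∞) = 1 - erf(-∞) = 1 - (-1) = 2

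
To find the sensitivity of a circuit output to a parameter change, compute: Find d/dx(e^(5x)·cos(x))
Product rule: (fg)'=f'g+fg'
f=e^(5x), f'=5·e^(5x)
g=cos(x), g'=-sin(x)

Answer: 5·e^(5x)·cos(x) - e^(5x)·sin(x)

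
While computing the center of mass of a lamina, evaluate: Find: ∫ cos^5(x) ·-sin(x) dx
Let u = cos(x), du = -sin(x) dx
∫ u^5 du = u^6/6 + C

Answer: cos^6(x)/6 + C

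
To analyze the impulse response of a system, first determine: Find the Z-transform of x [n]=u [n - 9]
Using the time-shift property: Z{u[n-9]}=z^(-9)*z/(z-1)
=z^(-8)/(z-1)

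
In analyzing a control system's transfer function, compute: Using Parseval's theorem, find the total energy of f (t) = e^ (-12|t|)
Parseval's theorem: E=integral |f(t)|^2 dt=(1/2pi) integral |F(omega)|^2 domega
E=integral_{-inf}^{inf} e^(-24|t|) dt=2 * integral_0^inf e^(-24t) dt=2/(2 * 12)=1/12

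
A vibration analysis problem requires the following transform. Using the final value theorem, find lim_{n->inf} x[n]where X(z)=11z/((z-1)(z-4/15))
Final value theorem: lim x[n]=lim_{z->1} (z-1)*X(z)
(z-1)*X(z)=11z/(z-4/15)
As z->1: 11/(1 - 4/15)=11/(11/15)=15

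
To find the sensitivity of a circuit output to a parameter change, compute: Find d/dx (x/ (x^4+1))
Quotient rule: (f/g)' = (f'g - fg')/g²
f = x, f' = 1
g = x^4 + 1, g' = 4x^3

Answer: (1·(x^4 + 1) - 4x^4)/(x^4 + 1)²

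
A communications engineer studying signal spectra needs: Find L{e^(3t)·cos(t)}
First shifting: L{e^(at)f(t)}=F(s-a)
L{cos(t)}=s/(s²+1)
Shift: (s-3)/((s-3)²+1)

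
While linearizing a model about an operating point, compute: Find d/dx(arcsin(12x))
d/dx[arcsin(u)] = u'/√(1-u²), u = 12x, u' = 12

Answer: 12/√(1 - 144x²)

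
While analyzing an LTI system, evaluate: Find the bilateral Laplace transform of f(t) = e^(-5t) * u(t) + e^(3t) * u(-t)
For e^(-5t) * u(t): L = 1/(s + 5), Re(s) > -5
For e^(3t) * u(-t): L = -1/(s-3), Re(s) < 3
Combined: F(s) = 1/(s + 5) - 1/(s-3), -5 < Re(s) < 3

Answer: 1/(s + 5) - 1/(s-3), ROC: -5 < Re(s) < 3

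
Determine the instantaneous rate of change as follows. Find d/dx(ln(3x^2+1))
Chain rule: d/dx[ln(u)] = u'/u where u = 3x^2+1
u' = 6x

Answer: (6x)/(3x^2+1)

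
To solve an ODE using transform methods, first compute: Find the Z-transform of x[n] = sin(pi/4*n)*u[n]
Z{sin(w0 * n) * u[n]}=z * sin(w0)/(z^2-2z * cos(w0)+1)
With w0=pi/4: X(z)=z * sin(pi/4)/(z^2-2z * cos(pi/4)+1)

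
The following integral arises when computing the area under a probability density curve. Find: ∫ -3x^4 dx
Using power rule: ∫ -3x^4 dx = -3/5 x^5 + C = (-3/5)x^5 + C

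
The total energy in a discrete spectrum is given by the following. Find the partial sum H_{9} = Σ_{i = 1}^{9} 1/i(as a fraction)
H_9 = 1 + 1/2 + 1/3 + ... + 1/9
= 7129/2520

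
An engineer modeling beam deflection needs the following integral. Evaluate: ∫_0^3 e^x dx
Antiderivative: e^x
Evaluate: (e^3-1)

Answer: e^3-1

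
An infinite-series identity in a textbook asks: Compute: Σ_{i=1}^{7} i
Using formula: Σ i^1=n(n+1)/2=7·8/2=28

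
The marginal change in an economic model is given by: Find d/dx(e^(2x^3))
Chain rule: d/dx[e^u] = e^u · u' where u = 2x^3
u' = 6x^2

Answer: 6x^2·e^(2x^3)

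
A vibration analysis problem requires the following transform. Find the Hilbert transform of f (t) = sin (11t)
The Hilbert transform shifts each frequency component by -pi/2.
H{sin(wt)} = -cos(wt)
With w = 11: H{sin(11t)} = -cos(11t)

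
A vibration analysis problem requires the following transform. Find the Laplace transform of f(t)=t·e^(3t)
L{t·e^(at)} = 1/(s-a)²
L{t·e^(3t)} = 1/(s-3)²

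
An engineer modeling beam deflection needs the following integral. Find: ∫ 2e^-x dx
Since d/dx[e^-x] = - e^-x, we get -2e^-x + C

Answer: -2e^-x + C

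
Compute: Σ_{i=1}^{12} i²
Using formula: Σ i^2 = n(n+1)(2n+1)/6 = 12·13·25/6 = 650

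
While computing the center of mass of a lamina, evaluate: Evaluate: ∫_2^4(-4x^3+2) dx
Step 1: Find antiderivative F(x)=-x^4 + 2x
Step 2: F(4) - F(2)=-248 - (-12)=-236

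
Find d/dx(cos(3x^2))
Chain rule: d/dx[cos(u)]=-sin(u)·u' where u=3x^2
u'=6x

Answer: -6x·sin(3x^2)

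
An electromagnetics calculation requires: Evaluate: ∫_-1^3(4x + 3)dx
Step 1: Find antiderivative F(x) = 2x^2+3x
Step 2: F(3) - F(-1) = 27 - (-1) = 28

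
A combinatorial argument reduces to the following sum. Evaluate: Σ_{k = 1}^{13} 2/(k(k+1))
Partial fractions: 2/(k(k+1))=2/k - 2/(k+1)
Telescoping sum: 2(1-1/14)=2·13/14

Answer: 13/7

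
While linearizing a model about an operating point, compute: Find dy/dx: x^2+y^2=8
Differentiate: 2x + 2y·(dy/dx)=0
dy/dx=-2x/(2y)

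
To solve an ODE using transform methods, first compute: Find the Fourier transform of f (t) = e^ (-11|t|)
Using the standard pair: F{e^(-a|t|)}=2a/(a^2 + omega^2)
With a=11: F(omega)=22/(121 + omega^2)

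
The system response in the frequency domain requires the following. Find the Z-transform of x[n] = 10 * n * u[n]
Z{n * u[n]}=z/(z-1)^2
By linearity: Z{10 * n * u[n]}=10z/(z-1)^2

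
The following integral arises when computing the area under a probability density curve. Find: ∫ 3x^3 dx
Using power rule: ∫ 3x^3 dx = 3/4 x^4+C = (3/4)x^4+C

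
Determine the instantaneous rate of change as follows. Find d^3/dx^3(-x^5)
Apply power rule 3 times:
d^1: -5x^4
d^2: -20x^3
d^3: -60x^2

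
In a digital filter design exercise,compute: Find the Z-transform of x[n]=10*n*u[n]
Z{n * u[n]}=z/(z-1)^2
By linearity: Z{10 * n * u[n]}=10z/(z-1)^2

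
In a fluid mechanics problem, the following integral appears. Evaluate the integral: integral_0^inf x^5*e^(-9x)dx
This is a Gamma integral. Substitute u = 9x (du = 9 dx):
integral_0^inf x^5 * e^(-9x) dx = (1/9^6) integral_0^inf u^5 * e^(-u) du
= Gamma(6)/9^6 = 5!/9^6 = 120/531441

Answer: 40/177147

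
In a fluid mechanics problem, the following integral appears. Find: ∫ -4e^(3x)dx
Since d/dx[e^(3x)] = 3e^(3x), we get -4/3 e^(3x) + C

Answer: (-4/3)e^(3x) + C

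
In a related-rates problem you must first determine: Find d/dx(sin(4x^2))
Chain rule: d/dx[sin(u)]=cos(u)·u' where u=4x^2
u'=8x

Answer: 8x·cos(4x^2)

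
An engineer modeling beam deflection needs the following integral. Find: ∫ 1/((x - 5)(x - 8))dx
Partial fractions: 1/((x-5)(x-8)) = A/(x-5) + B/(x-8)
A = -1/3, B = 1/3
∫ [-1/3· 1/(x-5) + 1/3· 1/(x-8)] dx
= (1/3)[ln|x-8| - ln|x-5|] + C

Answer: (1/3)·ln|(x-8)/(x-5)| + C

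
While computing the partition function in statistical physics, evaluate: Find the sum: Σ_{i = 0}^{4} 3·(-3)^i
Geometric series: S = a(1 - r^n)/(1 - r)
a = 3, r = -3, n = 5
S = 3(1+243)/4 = 183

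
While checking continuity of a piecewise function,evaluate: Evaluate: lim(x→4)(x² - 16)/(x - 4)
Factor: (x² - 16)=(x-4)(x + 4)
Cancel (x-4): lim(x→4) (x + 4)=8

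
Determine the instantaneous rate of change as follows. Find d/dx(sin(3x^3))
Chain rule: d/dx[sin(u)]=cos(u)·u' where u=3x^3
u'=9x^2

Answer: 9x^2·cos(3x^3)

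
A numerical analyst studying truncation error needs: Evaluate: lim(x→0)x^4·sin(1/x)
Squeeze theorem: -|x^4| ≤ x^4·sin(1/x) ≤ |x^4|
Since x^4 → 0 as x → 0, by squeeze theorem the limit is 0

Answer: 0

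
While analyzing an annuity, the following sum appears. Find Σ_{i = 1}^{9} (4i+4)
= 4·Σ i + 4·9 = 4·45 + 36 = 216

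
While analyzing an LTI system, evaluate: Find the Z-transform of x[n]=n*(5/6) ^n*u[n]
Using the property Z{n * a^n * u[n]} = az/(z-a)^2
With a = 5/6: X(z) = (5/6)z/(z - 5/6)^2, |z| > 5/6

Answer: (5/6)z/(z - 5/6)^2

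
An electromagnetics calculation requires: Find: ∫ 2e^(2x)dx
Since d/dx[e^(2x)]=2e^(2x), we get 1 e^(2x)+C

Answer: e^(2x)+C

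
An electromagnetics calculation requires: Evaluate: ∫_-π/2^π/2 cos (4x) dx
Antiderivative: sin(4x)/4
Evaluate at bounds: [sin(4·π/2)/4] - [sin(4·-π/2)/4]
=((0) - (0))/4=0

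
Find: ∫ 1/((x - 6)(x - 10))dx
Partial fractions: 1/((x-6)(x-10)) = A/(x-6)+B/(x-10)
A = -1/4, B = 1/4
∫ [-1/4· 1/(x-6)+1/4· 1/(x-10)] dx
= (1/4)[ln|x-10| - ln|x-6|]+C

Answer: (1/4)·ln|(x-10)/(x-6)|+C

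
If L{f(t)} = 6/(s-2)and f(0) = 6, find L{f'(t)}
L{f'(t)} = s·F(s) - f(0) = 6s/(s-2) - 6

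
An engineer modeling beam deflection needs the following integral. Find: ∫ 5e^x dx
Since d/dx[e^x]=+ e^x, we get 5e^x + C

Answer: 5e^x + C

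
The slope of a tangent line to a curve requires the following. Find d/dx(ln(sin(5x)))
Chain rule: d/dx[ln(u)]=u'/u where u=sin(5x)
u'=5cos(5x)

Answer: (5cos(5x))/(sin(5x))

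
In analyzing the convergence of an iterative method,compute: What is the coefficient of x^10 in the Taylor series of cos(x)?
cos(x) = Σ (-1)^k x^(2k)/(2k)!
For x^10: (-1)^5/10! = -1/3628800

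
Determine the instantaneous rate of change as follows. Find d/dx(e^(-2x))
Chain rule: d/dx[e^u] = e^u · u' where u = -2x
u' = -2

Answer: -2·e^(-2x)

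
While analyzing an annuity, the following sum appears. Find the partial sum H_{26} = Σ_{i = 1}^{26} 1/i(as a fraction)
H_26 = 1 + 1/2 + 1/3 + ... + 1/26
= 34395742267/8923714800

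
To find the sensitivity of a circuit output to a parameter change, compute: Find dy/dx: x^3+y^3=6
Differentiate: 3x^2 + 3y^2·(dy/dx) = 0
dy/dx = -3x^2/(3y^2)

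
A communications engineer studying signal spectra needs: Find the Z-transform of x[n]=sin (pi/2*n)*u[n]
Z{sin(w0*n)*u[n]} = z*sin(w0)/(z^2 - 2z*cos(w0) + 1)
With w0 = pi/2: X(z) = z*sin(pi/2)/(z^2 - 2z*cos(pi/2) + 1)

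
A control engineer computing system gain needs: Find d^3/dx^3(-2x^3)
Apply power rule 3 times:
d^1: -6x^2
d^2: -12x
d^3: -12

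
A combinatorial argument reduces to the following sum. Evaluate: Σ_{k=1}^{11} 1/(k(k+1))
Partial fractions: 1/(k(k + 1)) = 1/k - 1/(k + 1)
Telescoping sum: 1(1 - 1/12) = 1·11/12

Answer: 11/12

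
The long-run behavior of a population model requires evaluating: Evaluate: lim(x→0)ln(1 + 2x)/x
L'Hôpital (0/0): lim 2/(1+2x) / 1 = 2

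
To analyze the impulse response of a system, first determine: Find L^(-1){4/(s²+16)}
L^(-1){w/(s²+w²)}=sin(wt)
Here w=4

Answer: sin(4t)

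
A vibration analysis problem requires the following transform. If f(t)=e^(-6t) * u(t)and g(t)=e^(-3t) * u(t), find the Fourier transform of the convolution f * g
By the convolution theorem: F{f*g} = F(omega)*G(omega)
F(omega) = 1/(6+j*omega), G(omega) = 1/(3+j*omega)
F{f*g} = 1/((6+j*omega)(3+j*omega))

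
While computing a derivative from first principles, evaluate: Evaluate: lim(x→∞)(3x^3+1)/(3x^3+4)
Divide numerator and denominator by x^3:
lim (3 + 1/x^3)/(3 + 4/x^3)=1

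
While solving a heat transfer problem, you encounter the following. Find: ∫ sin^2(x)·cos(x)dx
Let u=sin(x), du=cos(x) dx
∫ u^2 du=u^3/3+C

Answer: sin^3(x)/3+C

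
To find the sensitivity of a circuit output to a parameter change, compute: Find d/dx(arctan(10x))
d/dx[arctan(u)] = u'/(1+u²), u = 10x, u' = 10

Answer: 10/(1+100x²)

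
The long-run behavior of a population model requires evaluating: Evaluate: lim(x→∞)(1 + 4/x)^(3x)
Rewrite as [(1 + 4/x)^x]^3.
lim(1 + 4/x)^x = e^4, so limit = (e^4)^3 = e^12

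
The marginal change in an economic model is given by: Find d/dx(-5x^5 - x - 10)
Power rule: d/dx(ax^n) = n·a·x^(n-1)
Term by term: -25·x^4-1

Answer: -25x^4-1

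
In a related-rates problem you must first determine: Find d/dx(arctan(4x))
d/dx[arctan(u)] = u'/(1 + u²), u = 4x, u' = 4

Answer: 4/(1 + 16x²)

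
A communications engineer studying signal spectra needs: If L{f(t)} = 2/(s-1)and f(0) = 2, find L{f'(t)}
L{f'(t)}=s·F(s) - f(0)=2s/(s-1)-2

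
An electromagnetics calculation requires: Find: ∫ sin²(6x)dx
Using identity sin²(u)=(1 - cos(2u))/2:
∫ (1 - cos(12x))/2 dx=x/2 - sin(12x)/24+C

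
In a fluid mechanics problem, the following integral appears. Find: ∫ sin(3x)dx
Using substitution u = 3x: ∫ sin(u) du/3 = -cos(u)/3+C

Answer: (-1/3)cos(3x)+C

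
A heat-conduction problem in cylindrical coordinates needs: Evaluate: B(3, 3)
B(x,y)=Γ(x)Γ(y)/Γ(x+y)=(x-1)!(y-1)!/(x+y-1)!
B(3,3)=2!·2!/5!=1/30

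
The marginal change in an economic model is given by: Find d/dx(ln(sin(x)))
Chain rule: d/dx[ln(u)]=u'/u where u=sin(x)
u'=cos(x)

Answer: (cos(x))/(sin(x))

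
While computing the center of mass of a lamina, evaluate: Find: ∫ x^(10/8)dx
Power rule: ∫ x^(5/4) dx=x^(9/4)/(9/4)+C

Answer: (4/9)·x^(9/4)+C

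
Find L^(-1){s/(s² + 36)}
L^(-1){s/(s²+w²)}=cos(wt)
Here w=6

Answer: cos(6t)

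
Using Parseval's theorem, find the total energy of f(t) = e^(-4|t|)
Parseval's theorem: E = integral |f(t)|^2 dt = (1/2pi) integral |F(omega)|^2 domega
E = integral_{-inf}^{inf} e^(-8|t|) dt = 2*integral_0^inf e^(-8t) dt = 2/(2*4) = 1/4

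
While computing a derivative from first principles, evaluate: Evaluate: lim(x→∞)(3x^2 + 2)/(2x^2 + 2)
Divide numerator and denominator by x^2:
lim (3+2/x^2)/(2+2/x^2)=3/2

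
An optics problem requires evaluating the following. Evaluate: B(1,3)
B(x,y) = Γ(x)Γ(y)/Γ(x+y) = (x-1)!(y-1)!/(x+y-1)!
B(1,3) = 0!·2!/3! = 1/3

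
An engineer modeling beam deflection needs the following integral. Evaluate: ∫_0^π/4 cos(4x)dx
Antiderivative: sin(4x)/4
Evaluate at bounds: [sin(4·π/4)/4] - [sin(4·0)/4]
= ((0) - (0))/4 = 0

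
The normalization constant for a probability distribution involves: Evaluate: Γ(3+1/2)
Γ(n+1/2)=(2n)!√π/(4^n·n!)
=720√π/(64·6)=(15/8)·√π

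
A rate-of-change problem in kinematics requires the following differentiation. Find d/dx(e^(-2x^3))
Chain rule: d/dx[e^u]=e^u · u' where u=-2x^3
u'=-6x^2

Answer: -6x^2·e^(-2x^3)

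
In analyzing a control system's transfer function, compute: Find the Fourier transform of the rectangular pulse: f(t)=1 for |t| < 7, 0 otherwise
F(omega)=integral from -7 to 7 of e^(-j*omega*t) dt
=2*sin(7*omega)/omega=14*sinc(7*omega/pi)

Answer: 2*sin(7*omega)/omega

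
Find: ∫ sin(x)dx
Using standard integral: ∫ sin(x) dx = -cos(x)+C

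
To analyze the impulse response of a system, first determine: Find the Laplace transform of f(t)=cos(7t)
L{cos(wt)} = s/(s²+w²)
L{cos(7t)} = s/(s²+49)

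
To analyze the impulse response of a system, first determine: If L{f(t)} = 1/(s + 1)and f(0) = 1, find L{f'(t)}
L{f'(t)} = s·F(s) - f(0) = s/(s + 1) - 1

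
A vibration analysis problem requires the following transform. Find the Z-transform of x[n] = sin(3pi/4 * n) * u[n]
Z{sin(w0*n)*u[n]} = z*sin(w0)/(z^2 - 2z*cos(w0) + 1)
With w0 = 3pi/4: X(z) = z*sin(3pi/4)/(z^2 - 2z*cos(3pi/4) + 1)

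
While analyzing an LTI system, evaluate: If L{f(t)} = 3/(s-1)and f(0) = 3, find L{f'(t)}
L{f'(t)}=s·F(s) - f(0)=3s/(s-1) - 3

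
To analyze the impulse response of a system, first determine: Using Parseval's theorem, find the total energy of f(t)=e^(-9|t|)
Parseval's theorem: E=integral |f(t)|^2 dt=(1/2pi) integral |F(omega)|^2 domega
E=integral_{-inf}^{inf} e^(-18|t|) dt=2*integral_0^inf e^(-18t) dt=2/(2*9)=1/9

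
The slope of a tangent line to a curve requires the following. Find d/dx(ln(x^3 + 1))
Chain rule: d/dx[ln(u)] = u'/u where u = x^3 + 1
u' = 3x^2

Answer: (3x^2)/(x^3 + 1)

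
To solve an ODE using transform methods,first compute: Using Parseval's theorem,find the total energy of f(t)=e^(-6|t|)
Parseval's theorem: E = integral |f(t)|^2 dt = (1/2pi) integral |F(omega)|^2 domega
E = integral_{-inf}^{inf} e^(-12|t|) dt = 2*integral_0^inf e^(-12t) dt = 2/(2*6) = 1/6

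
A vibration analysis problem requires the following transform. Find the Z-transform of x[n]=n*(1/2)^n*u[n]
Using the property Z{n*a^n*u[n]}=az/(z-a)^2
With a=1/2: X(z)=(1/2)z/(z - 1/2)^2, |z| > 1/2

Answer: (1/2)z/(z - 1/2)^2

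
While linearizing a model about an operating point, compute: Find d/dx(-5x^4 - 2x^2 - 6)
Power rule: d/dx(ax^n) = n·a·x^(n-1)
Term by term: -20·x^3 - 4·x

Answer: -20x^3 - 4x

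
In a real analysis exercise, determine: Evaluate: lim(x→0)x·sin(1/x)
Squeeze theorem: -|x| ≤ x·sin(1/x) ≤ |x|
Since x → 0 as x → 0, by squeeze theorem the limit is 0

Answer: 0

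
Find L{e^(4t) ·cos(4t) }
First shifting: L{e^(at)f(t)}=F(s-a)
L{cos(4t)}=s/(s² + 16)
Shift: (s-4)/((s-4)² + 16)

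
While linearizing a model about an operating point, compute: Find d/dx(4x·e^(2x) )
Product rule: (fg)' = f'g + fg'
f = 4x, f' = 4
g = e^(2x), g' = 2·e^(2x)

Answer: 4·e^(2x) + 8x·e^(2x)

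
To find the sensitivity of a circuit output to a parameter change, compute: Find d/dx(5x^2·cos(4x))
Product rule: (fg)'=f'g+fg'
f=5x^2, f'=10x
g=cos(4x), g'=-4·sin(4x)

Answer: 10x·cos(4x)-20x^2·sin(4x)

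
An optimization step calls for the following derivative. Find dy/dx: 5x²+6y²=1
Differentiate: 10x + 12y·(dy/dx) = 0
dy/dx = -10x/(12y) = -(5/6)·(x/y)

Answer: dy/dx = -(5/6)·(x/y)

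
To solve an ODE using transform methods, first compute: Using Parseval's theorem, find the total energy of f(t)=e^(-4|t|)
Parseval's theorem: E = integral |f(t)|^2 dt = (1/2pi) integral |F(omega)|^2 domega
E = integral_{-inf}^{inf} e^(-8|t|) dt = 2*integral_0^inf e^(-8t) dt = 2/(2*4) = 1/4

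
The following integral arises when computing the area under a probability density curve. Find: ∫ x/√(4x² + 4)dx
Let u = 4x² + 4, du = 8x dx
∫ (1/8)·u^(-1/2) du = √u/4 + C

Answer: √(4x² + 4)/4 + C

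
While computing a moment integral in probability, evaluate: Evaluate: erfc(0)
erfc(x)=1 - erf(x); erfc(0)=1 - erf(0)=1 - 0=1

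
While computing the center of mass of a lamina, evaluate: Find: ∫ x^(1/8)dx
Power rule: ∫ x^(1/8) dx = x^(9/8)/(9/8) + C

Answer: (8/9)·x^(9/8) + C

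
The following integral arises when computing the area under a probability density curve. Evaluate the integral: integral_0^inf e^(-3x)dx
integral_0^inf e^(-3x) dx=[-1/3*e^(-3x)]_0^inf
=0 - (-1/3)=1/3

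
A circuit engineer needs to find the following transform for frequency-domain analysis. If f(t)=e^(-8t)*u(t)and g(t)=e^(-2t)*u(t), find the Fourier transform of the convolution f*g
By the convolution theorem: F{f * g} = F(omega) * G(omega)
F(omega) = 1/(8+j * omega), G(omega) = 1/(2+j * omega)
F{f * g} = 1/((8+j * omega)(2+j * omega))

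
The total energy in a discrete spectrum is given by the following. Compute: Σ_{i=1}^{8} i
Using formula: Σ i^1=n(n+1)/2=8·9/2=36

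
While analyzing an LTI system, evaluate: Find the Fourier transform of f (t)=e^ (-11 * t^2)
The Fourier transform of a Gaussian e^(-a*t^2) is sqrt(pi/a)*e^(-omega^2/(4a)).
With a=11: F(omega)=sqrt(pi/11)*e^(-omega^2/44)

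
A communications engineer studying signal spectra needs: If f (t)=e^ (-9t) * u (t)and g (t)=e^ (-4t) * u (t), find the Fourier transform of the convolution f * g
By the convolution theorem: F{f * g} = F(omega) * G(omega)
F(omega) = 1/(9 + j * omega), G(omega) = 1/(4 + j * omega)
F{f * g} = 1/((9 + j * omega)(4 + j * omega))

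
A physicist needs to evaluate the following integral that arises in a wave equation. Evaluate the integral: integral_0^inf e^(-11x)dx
integral_0^inf e^(-11x) dx = [-1/11 * e^(-11x)]_0^inf
= 0 - (-1/11) = 1/11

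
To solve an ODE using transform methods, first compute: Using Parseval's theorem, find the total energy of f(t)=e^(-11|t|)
Parseval's theorem: E=integral |f(t)|^2 dt=(1/2pi) integral |F(omega)|^2 domega
E=integral_{-inf}^{inf} e^(-22|t|) dt=2 * integral_0^inf e^(-22t) dt=2/(2 * 11)=1/11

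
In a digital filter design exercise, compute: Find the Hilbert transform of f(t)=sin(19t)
The Hilbert transform shifts each frequency component by -pi/2.
H{sin(wt)}=-cos(wt)
With w=19: H{sin(19t)}=-cos(19t)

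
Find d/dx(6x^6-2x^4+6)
Power rule: d/dx(ax^n) = n·a·x^(n-1)
Term by term: 36·x^5-8·x^3

Answer: 36x^5-8x^3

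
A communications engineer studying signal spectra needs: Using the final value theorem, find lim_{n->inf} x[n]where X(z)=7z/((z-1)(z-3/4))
Final value theorem: lim x[n] = lim_{z->1} (z-1) * X(z)
(z-1) * X(z) = 7z/(z-3/4)
As z->1: 7/(1 - 3/4) = 7/(1/4) = 28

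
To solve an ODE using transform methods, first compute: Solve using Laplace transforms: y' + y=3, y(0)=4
Take L of both sides: sY(s) - 4 + Y(s) = 3/s
Y(s)(s + 1) = 3/s + 4
Y(s) = 3/(s(s + 1)) + 4/(s + 1)
Partial fractions: 3/(s(s + 1)) = 3/s - 3/(s + 1)
So Y(s) = 3/s + 1/(s + 1)
Inverse transform (L^(-1){1/s} = 1, L^(-1){1/(s + 1)} = e^(-t)):

Answer: y(t) = 3 + e^(-t)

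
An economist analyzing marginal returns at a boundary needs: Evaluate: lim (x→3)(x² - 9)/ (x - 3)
Factor: (x² - 9) = (x-3)(x + 3)
Cancel (x-3): lim(x→3) (x + 3) = 6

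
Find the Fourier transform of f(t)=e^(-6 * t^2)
The Fourier transform of a Gaussian e^(-a * t^2) is sqrt(pi/a) * e^(-omega^2/(4a)).
With a=6: F(omega)=sqrt(pi/6) * e^(-omega^2/24)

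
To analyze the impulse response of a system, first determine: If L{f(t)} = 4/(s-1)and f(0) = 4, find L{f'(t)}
L{f'(t)} = s·F(s) - f(0) = 4s/(s-1) - 4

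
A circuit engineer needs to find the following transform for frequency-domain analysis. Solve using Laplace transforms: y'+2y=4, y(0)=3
Take L of both sides: sY(s)-3+2Y(s) = 4/s
Y(s)(s+2) = 4/s+3
Y(s) = 4/(s(s+2))+3/(s+2)
Partial fractions: 4/(s(s+2)) = 2/s - 2/(s+2)
So Y(s) = 2/s+1/(s+2)
Inverse transform (L^(-1){1/s} = 1, L^(-1){1/(s+2)} = e^(-2t)):

Answer: y(t) = 2+e^(-2t)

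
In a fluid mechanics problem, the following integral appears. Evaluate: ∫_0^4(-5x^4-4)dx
Step 1: Find antiderivative F(x)=-x^5-4x
Step 2: F(4) - F(0)=-1040 - (0)=-1040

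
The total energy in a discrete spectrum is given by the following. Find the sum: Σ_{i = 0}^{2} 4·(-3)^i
Geometric series: S=a(1 - r^n)/(1 - r)
a=4, r=-3, n=3
S=4(1 + 27)/4=28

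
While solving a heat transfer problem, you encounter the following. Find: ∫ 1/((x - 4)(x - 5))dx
Partial fractions: 1/((x-4)(x-5))=A/(x-4) + B/(x-5)
A=-1, B=1
∫ [-1· 1/(x-4) + 1· 1/(x-5)] dx
=(1)[ln|x-5| - ln|x-4|] + C

Answer: ln|(x-5)/(x-4)| + C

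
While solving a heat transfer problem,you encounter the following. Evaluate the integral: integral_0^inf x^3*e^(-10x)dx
This is a Gamma integral. Substitute u = 10x (du = 10 dx):
integral_0^inf x^3*e^(-10x) dx = (1/10^4) integral_0^inf u^3*e^(-u) du
= Gamma(4)/10^4 = 3!/10^4 = 6/10000

Answer: 3/5000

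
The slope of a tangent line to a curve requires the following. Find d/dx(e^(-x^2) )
Chain rule: d/dx[e^u]=e^u · u' where u=-x^2
u'=-2x

Answer: -2x·e^(-x^2)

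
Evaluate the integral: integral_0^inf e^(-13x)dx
integral_0^inf e^(-13x) dx = [-1/13 * e^(-13x)]_0^inf
= 0 - (-1/13) = 1/13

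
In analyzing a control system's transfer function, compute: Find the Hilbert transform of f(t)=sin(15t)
The Hilbert transform shifts each frequency component by -pi/2.
H{sin(wt)} = -cos(wt)
With w = 15: H{sin(15t)} = -cos(15t)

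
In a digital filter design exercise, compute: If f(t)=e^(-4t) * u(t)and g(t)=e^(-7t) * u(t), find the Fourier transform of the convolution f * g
By the convolution theorem: F{f*g}=F(omega)*G(omega)
F(omega)=1/(4 + j*omega), G(omega)=1/(7 + j*omega)
F{f*g}=1/((4 + j*omega)(7 + j*omega))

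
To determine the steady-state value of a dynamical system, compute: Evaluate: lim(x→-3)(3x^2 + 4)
Polynomial is continuous, so substitute x=-3:
3·(-3)^2+4=31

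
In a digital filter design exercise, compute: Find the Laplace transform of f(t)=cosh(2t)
L{cosh(at)} = s/(s²-a²)
L{cosh(2t)} = s/(s²-4)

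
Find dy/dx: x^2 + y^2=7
Differentiate: 2x+2y·(dy/dx)=0
dy/dx=-2x/(2y)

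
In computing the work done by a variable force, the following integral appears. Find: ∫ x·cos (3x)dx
By parts: u=x, dv=cos(3x) dx
du=dx, v=sin(3x)/3
=x·sin(3x)/3+cos(3x)/3²+C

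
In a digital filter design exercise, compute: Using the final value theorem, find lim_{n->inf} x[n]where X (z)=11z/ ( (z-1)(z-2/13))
Final value theorem: lim x[n] = lim_{z->1} (z-1) * X(z)
(z-1) * X(z) = 11z/(z-2/13)
As z->1: 11/(1 - 2/13) = 11/(11/13) = 13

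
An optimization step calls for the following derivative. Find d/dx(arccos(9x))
d/dx[arccos(u)] = -u'/√(1-u²), u = 9x, u' = 9

Answer: -9/√(1-81x²)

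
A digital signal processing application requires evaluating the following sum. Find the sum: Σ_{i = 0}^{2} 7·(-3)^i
Geometric series: S=a(1 - r^n)/(1 - r)
a=7, r=-3, n=3
S=7(1 + 27)/4=49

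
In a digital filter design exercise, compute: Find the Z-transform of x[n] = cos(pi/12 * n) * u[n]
Z{cos(w0 * n) * u[n]} = z(z - cos(w0))/(z^2 - 2z * cos(w0) + 1)
With w0 = pi/12: X(z) = z(z - cos(pi/12))/(z^2 - 2z * cos(pi/12) + 1)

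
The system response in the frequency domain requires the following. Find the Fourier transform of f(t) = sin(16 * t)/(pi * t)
sin(W * t)/(pi * t)=(W/pi) * sinc(W * t/pi) is the impulse response of the ideal low-pass filter with cutoff W (here W=16).
Its Fourier transform is a rectangular function:
F(omega)=1 for |omega| < 16, 0 otherwise

Answer: rect(omega/32) [i.e., 1 for |omega| < 16, 0 otherwise]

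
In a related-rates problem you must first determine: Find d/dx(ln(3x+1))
Chain rule: d/dx[ln(u)]=u'/u where u=3x+1
u'=3

Answer: (3)/(3x+1)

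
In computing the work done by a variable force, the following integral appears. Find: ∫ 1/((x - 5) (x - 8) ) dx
Partial fractions: 1/((x-5)(x-8)) = A/(x-5)+B/(x-8)
A = -1/3, B = 1/3
∫ [-1/3· 1/(x-5)+1/3· 1/(x-8)] dx
= (1/3)[ln|x-8| - ln|x-5|]+C

Answer: (1/3)·ln|(x-8)/(x-5)|+C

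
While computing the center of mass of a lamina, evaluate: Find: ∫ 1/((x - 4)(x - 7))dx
Partial fractions: 1/((x-4)(x-7))=A/(x-4)+B/(x-7)
A=-1/3, B=1/3
∫ [-1/3· 1/(x-4)+1/3· 1/(x-7)] dx
=(1/3)[ln|x-7| - ln|x-4|]+C

Answer: (1/3)·ln|(x-7)/(x-4)|+C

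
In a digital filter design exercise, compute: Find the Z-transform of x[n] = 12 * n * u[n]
Z{n * u[n]}=z/(z-1)^2
By linearity: Z{12 * n * u[n]}=12z/(z-1)^2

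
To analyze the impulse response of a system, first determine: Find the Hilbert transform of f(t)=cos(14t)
The Hilbert transform shifts each frequency component by -pi/2.
H{cos(wt)}=sin(wt)
With w=14: H{cos(14t)}=sin(14t)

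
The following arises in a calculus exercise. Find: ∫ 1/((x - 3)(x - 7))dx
Partial fractions: 1/((x-3)(x-7)) = A/(x-3)+B/(x-7)
A = -1/4, B = 1/4
∫ [-1/4· 1/(x-3)+1/4· 1/(x-7)] dx
= (1/4)[ln|x-7| - ln|x-3|]+C

Answer: (1/4)·ln|(x-7)/(x-3)|+C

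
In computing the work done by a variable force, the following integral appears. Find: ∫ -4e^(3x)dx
Since d/dx[e^(3x)] = 3e^(3x), we get -4/3 e^(3x) + C

Answer: (-4/3)e^(3x) + C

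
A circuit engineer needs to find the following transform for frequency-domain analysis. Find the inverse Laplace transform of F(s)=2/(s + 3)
L^(-1){2/(s-a)}=c·e^(at)
Here a=-3, c=2

Answer: 2e^(-3t)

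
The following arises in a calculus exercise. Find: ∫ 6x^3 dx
Using power rule: ∫ 6x^3 dx = 6/4 x^4 + C = (3/2)x^4 + C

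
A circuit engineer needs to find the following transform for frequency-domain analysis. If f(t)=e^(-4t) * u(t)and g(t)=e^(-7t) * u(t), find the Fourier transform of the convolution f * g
By the convolution theorem: F{f * g}=F(omega) * G(omega)
F(omega)=1/(4+j * omega), G(omega)=1/(7+j * omega)
F{f * g}=1/((4+j * omega)(7+j * omega))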